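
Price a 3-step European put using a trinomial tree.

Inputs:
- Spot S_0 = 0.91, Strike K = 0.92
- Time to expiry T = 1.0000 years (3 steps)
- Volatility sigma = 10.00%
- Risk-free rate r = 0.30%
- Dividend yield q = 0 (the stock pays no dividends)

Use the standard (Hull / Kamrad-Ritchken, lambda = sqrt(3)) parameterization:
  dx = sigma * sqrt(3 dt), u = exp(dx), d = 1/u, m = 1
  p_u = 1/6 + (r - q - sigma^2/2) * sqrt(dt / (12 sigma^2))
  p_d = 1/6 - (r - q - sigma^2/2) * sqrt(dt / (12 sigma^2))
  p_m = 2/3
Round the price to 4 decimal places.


dt = T/N = 0.333333; dx = sigma*sqrt(3*dt) = 0.100000
u = exp(dx) = 1.105171; d = 1/u = 0.904837
p_u = 0.163333, p_m = 0.666667, p_d = 0.170000
Discount per step: exp(-r*dt) = 0.999000
Stock lattice S(k, j) with j the centered position index:
  k=0: S(0,+0) = 0.9100
  k=1: S(1,-1) = 0.8234; S(1,+0) = 0.9100; S(1,+1) = 1.0057
  k=2: S(2,-2) = 0.7450; S(2,-1) = 0.8234; S(2,+0) = 0.9100; S(2,+1) = 1.0057; S(2,+2) = 1.1115
  k=3: S(3,-3) = 0.6741; S(3,-2) = 0.7450; S(3,-1) = 0.8234; S(3,+0) = 0.9100; S(3,+1) = 1.0057; S(3,+2) = 1.1115; S(3,+3) = 1.2284
Terminal payoffs V(N, j) = max(K - S_T, 0):
  V(3,-3) = 0.245855; V(3,-2) = 0.174955; V(3,-1) = 0.096598; V(3,+0) = 0.010000; V(3,+1) = 0.000000; V(3,+2) = 0.000000; V(3,+3) = 0.000000
Backward induction: V(k, j) = exp(-r*dt) * [p_u * V(k+1, j+1) + p_m * V(k+1, j) + p_d * V(k+1, j-1)]
  V(2,-2) = exp(-r*dt) * [p_u*0.096598 + p_m*0.174955 + p_d*0.245855] = 0.174036
  V(2,-1) = exp(-r*dt) * [p_u*0.010000 + p_m*0.096598 + p_d*0.174955] = 0.095679
  V(2,+0) = exp(-r*dt) * [p_u*0.000000 + p_m*0.010000 + p_d*0.096598] = 0.023065
  V(2,+1) = exp(-r*dt) * [p_u*0.000000 + p_m*0.000000 + p_d*0.010000] = 0.001698
  V(2,+2) = exp(-r*dt) * [p_u*0.000000 + p_m*0.000000 + p_d*0.000000] = 0.000000
  V(1,-1) = exp(-r*dt) * [p_u*0.023065 + p_m*0.095679 + p_d*0.174036] = 0.097042
  V(1,+0) = exp(-r*dt) * [p_u*0.001698 + p_m*0.023065 + p_d*0.095679] = 0.031888
  V(1,+1) = exp(-r*dt) * [p_u*0.000000 + p_m*0.001698 + p_d*0.023065] = 0.005048
  V(0,+0) = exp(-r*dt) * [p_u*0.005048 + p_m*0.031888 + p_d*0.097042] = 0.038542

Answer: Price = V(0,0) = 0.0385


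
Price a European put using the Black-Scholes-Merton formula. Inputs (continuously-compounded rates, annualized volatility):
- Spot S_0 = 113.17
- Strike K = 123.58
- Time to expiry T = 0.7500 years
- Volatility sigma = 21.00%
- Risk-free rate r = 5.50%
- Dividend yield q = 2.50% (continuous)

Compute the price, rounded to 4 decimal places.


d1 = (ln(S/K) + (r - q + 0.5*sigma^2) * T) / (sigma * sqrt(T)) = -0.26921077
d2 = d1 - sigma * sqrt(T) = -0.45107610
exp(-rT) = 0.95958920; exp(-qT) = 0.98142469
P = K * exp(-rT) * N(-d2) - S_0 * exp(-qT) * N(-d1)
N(-d1) = 0.60611625; N(-d2) = 0.67403265
P = 123.5800 * 0.95958920 * 0.67403265 - 113.1700 * 0.98142469 * 0.60611625 = 12.6108

Answer: Price = 12.6108


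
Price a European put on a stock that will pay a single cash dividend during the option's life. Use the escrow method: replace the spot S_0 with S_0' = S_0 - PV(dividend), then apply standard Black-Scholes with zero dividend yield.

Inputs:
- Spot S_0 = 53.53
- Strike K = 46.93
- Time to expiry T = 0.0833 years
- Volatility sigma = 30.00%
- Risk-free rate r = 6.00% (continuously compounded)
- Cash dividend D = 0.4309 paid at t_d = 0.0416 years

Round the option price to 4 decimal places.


Answer: Price = 0.1309

Derivation:
PV(D) = D * exp(-r * t_d) = 0.4309 * 0.99750711 = 0.42982581
S_0' = S_0 - PV(D) = 53.5300 - 0.42982581 = 53.10017419
d1 = (ln(S_0'/K) + (r + sigma^2/2)*T) / (sigma*sqrt(T)) = 1.52762309
d2 = d1 - sigma*sqrt(T) = 1.44103788
exp(-rT) = 0.99501447
N(-d1) = 0.06330307; N(-d2) = 0.07478699
P = K * exp(-rT) * N(-d2) - S_0' * N(-d1) = 46.9300 * 0.99501447 * 0.07478699 - 53.10017419 * 0.06330307 = 0.1309


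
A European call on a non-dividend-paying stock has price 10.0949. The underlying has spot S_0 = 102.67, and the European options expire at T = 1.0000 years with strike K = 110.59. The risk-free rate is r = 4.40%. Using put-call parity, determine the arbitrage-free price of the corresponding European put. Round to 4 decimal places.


Put-call parity: C - P = S_0 * exp(-qT) - K * exp(-rT).
S_0 * exp(-qT) = 102.6700 * 1.00000000 = 102.67000000
K * exp(-rT) = 110.5900 * 0.95695396 = 105.82953816
P = C - S*exp(-qT) + K*exp(-rT)
P = 10.0949 - 102.67000000 + 105.82953816 = 13.2544

Answer: Put price = 13.2544


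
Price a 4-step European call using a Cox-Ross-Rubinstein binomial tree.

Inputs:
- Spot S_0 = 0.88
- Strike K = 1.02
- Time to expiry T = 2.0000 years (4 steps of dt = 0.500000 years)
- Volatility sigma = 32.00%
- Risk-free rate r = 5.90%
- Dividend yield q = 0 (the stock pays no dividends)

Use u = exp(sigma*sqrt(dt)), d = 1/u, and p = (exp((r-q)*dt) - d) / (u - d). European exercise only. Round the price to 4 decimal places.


dt = T/N = 0.500000
u = exp(sigma*sqrt(dt)) = 1.253919; d = 1/u = 0.797499
p = (exp((r-q)*dt) - d) / (u - d) = 0.509268
Discount per step: exp(-r*dt) = 0.970931
Stock lattice S(k, i) with i counting down-moves:
  k=0: S(0,0) = 0.8800
  k=1: S(1,0) = 1.1034; S(1,1) = 0.7018
  k=2: S(2,0) = 1.3836; S(2,1) = 0.8800; S(2,2) = 0.5597
  k=3: S(3,0) = 1.7350; S(3,1) = 1.1034; S(3,2) = 0.7018; S(3,3) = 0.4463
  k=4: S(4,0) = 2.1755; S(4,1) = 1.3836; S(4,2) = 0.8800; S(4,3) = 0.5597; S(4,4) = 0.3560
Terminal payoffs V(N, i) = max(S_T - K, 0):
  V(4,0) = 1.155510; V(4,1) = 0.363636; V(4,2) = 0.000000; V(4,3) = 0.000000; V(4,4) = 0.000000
Backward induction: V(k, i) = exp(-r*dt) * [p * V(k+1, i) + (1-p) * V(k+1, i+1)].
  V(3,0) = exp(-r*dt) * [p*1.155510 + (1-p)*0.363636] = 0.744619
  V(3,1) = exp(-r*dt) * [p*0.363636 + (1-p)*0.000000] = 0.179805
  V(3,2) = exp(-r*dt) * [p*0.000000 + (1-p)*0.000000] = 0.000000
  V(3,3) = exp(-r*dt) * [p*0.000000 + (1-p)*0.000000] = 0.000000
  V(2,0) = exp(-r*dt) * [p*0.744619 + (1-p)*0.179805] = 0.453858
  V(2,1) = exp(-r*dt) * [p*0.179805 + (1-p)*0.000000] = 0.088907
  V(2,2) = exp(-r*dt) * [p*0.000000 + (1-p)*0.000000] = 0.000000
  V(1,0) = exp(-r*dt) * [p*0.453858 + (1-p)*0.088907] = 0.266778
  V(1,1) = exp(-r*dt) * [p*0.088907 + (1-p)*0.000000] = 0.043961
  V(0,0) = exp(-r*dt) * [p*0.266778 + (1-p)*0.043961] = 0.152858

Answer: Price = V(0,0) = 0.1529


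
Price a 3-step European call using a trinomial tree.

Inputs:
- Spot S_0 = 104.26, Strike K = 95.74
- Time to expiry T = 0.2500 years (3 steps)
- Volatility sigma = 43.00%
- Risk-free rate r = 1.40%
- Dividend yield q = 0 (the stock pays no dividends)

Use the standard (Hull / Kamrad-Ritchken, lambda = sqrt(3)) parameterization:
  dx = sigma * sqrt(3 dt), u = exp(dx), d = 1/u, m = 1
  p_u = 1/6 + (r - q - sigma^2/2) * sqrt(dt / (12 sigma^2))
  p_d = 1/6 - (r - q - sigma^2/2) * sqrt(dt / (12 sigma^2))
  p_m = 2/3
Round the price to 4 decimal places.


dt = T/N = 0.083333; dx = sigma*sqrt(3*dt) = 0.215000
u = exp(dx) = 1.239862; d = 1/u = 0.806541
p_u = 0.151463, p_m = 0.666667, p_d = 0.181870
Discount per step: exp(-r*dt) = 0.998834
Stock lattice S(k, j) with j the centered position index:
  k=0: S(0,+0) = 104.2600
  k=1: S(1,-1) = 84.0900; S(1,+0) = 104.2600; S(1,+1) = 129.2680
  k=2: S(2,-2) = 67.8221; S(2,-1) = 84.0900; S(2,+0) = 104.2600; S(2,+1) = 129.2680; S(2,+2) = 160.2745
  k=3: S(3,-3) = 54.7013; S(3,-2) = 67.8221; S(3,-1) = 84.0900; S(3,+0) = 104.2600; S(3,+1) = 129.2680; S(3,+2) = 160.2745; S(3,+3) = 198.7182
Terminal payoffs V(N, j) = max(S_T - K, 0):
  V(3,-3) = 0.000000; V(3,-2) = 0.000000; V(3,-1) = 0.000000; V(3,+0) = 8.520000; V(3,+1) = 33.528001; V(3,+2) = 64.534469; V(3,+3) = 102.978208
Backward induction: V(k, j) = exp(-r*dt) * [p_u * V(k+1, j+1) + p_m * V(k+1, j) + p_d * V(k+1, j-1)]
  V(2,-2) = exp(-r*dt) * [p_u*0.000000 + p_m*0.000000 + p_d*0.000000] = 0.000000
  V(2,-1) = exp(-r*dt) * [p_u*8.520000 + p_m*0.000000 + p_d*0.000000] = 1.288962
  V(2,+0) = exp(-r*dt) * [p_u*33.528001 + p_m*8.520000 + p_d*0.000000] = 10.745714
  V(2,+1) = exp(-r*dt) * [p_u*64.534469 + p_m*33.528001 + p_d*8.520000] = 33.636865
  V(2,+2) = exp(-r*dt) * [p_u*102.978208 + p_m*64.534469 + p_d*33.528001] = 64.642669
  V(1,-1) = exp(-r*dt) * [p_u*10.745714 + p_m*1.288962 + p_d*0.000000] = 2.483988
  V(1,+0) = exp(-r*dt) * [p_u*33.636865 + p_m*10.745714 + p_d*1.288962] = 12.478413
  V(1,+1) = exp(-r*dt) * [p_u*64.642669 + p_m*33.636865 + p_d*10.745714] = 34.130043
  V(0,+0) = exp(-r*dt) * [p_u*34.130043 + p_m*12.478413 + p_d*2.483988] = 13.923896

Answer: Price = V(0,0) = 13.9239


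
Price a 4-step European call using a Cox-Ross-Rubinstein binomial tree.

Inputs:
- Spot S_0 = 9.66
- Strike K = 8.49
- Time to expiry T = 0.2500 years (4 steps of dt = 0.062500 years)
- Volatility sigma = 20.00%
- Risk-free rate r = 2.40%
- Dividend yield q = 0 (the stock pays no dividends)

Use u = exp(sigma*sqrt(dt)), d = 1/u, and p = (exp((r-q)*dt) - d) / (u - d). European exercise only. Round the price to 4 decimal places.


Answer: Price = V(0,0) = 1.2562

Derivation:
dt = T/N = 0.062500
u = exp(sigma*sqrt(dt)) = 1.051271; d = 1/u = 0.951229
p = (exp((r-q)*dt) - d) / (u - d) = 0.502508
Discount per step: exp(-r*dt) = 0.998501
Stock lattice S(k, i) with i counting down-moves:
  k=0: S(0,0) = 9.6600
  k=1: S(1,0) = 10.1553; S(1,1) = 9.1889
  k=2: S(2,0) = 10.6760; S(2,1) = 9.6600; S(2,2) = 8.7407
  k=3: S(3,0) = 11.2233; S(3,1) = 10.1553; S(3,2) = 9.1889; S(3,3) = 8.3144
  k=4: S(4,0) = 11.7988; S(4,1) = 10.6760; S(4,2) = 9.6600; S(4,3) = 8.7407; S(4,4) = 7.9089
Terminal payoffs V(N, i) = max(S_T - K, 0):
  V(4,0) = 3.308751; V(4,1) = 2.185951; V(4,2) = 1.170000; V(4,3) = 0.250729; V(4,4) = 0.000000
Backward induction: V(k, i) = exp(-r*dt) * [p * V(k+1, i) + (1-p) * V(k+1, i+1)].
  V(3,0) = exp(-r*dt) * [p*3.308751 + (1-p)*2.185951] = 2.746044
  V(3,1) = exp(-r*dt) * [p*2.185951 + (1-p)*1.170000] = 1.678004
  V(3,2) = exp(-r*dt) * [p*1.170000 + (1-p)*0.250729] = 0.711602
  V(3,3) = exp(-r*dt) * [p*0.250729 + (1-p)*0.000000] = 0.125805
  V(2,0) = exp(-r*dt) * [p*2.746044 + (1-p)*1.678004] = 2.211383
  V(2,1) = exp(-r*dt) * [p*1.678004 + (1-p)*0.711602] = 1.195432
  V(2,2) = exp(-r*dt) * [p*0.711602 + (1-p)*0.125805] = 0.419542
  V(1,0) = exp(-r*dt) * [p*2.211383 + (1-p)*1.195432] = 1.703398
  V(1,1) = exp(-r*dt) * [p*1.195432 + (1-p)*0.419542] = 0.808219
  V(0,0) = exp(-r*dt) * [p*1.703398 + (1-p)*0.808219] = 1.256168


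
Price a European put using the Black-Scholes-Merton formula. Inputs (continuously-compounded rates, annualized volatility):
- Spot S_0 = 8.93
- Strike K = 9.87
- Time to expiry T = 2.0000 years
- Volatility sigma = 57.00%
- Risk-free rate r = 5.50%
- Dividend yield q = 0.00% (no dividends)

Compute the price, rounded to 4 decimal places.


d1 = (ln(S/K) + (r - q + 0.5*sigma^2) * T) / (sigma * sqrt(T)) = 0.41535271
d2 = d1 - sigma * sqrt(T) = -0.39074902
exp(-rT) = 0.89583414; exp(-qT) = 1.00000000
P = K * exp(-rT) * N(-d2) - S_0 * exp(-qT) * N(-d1)
N(-d1) = 0.33894186; N(-d2) = 0.65200862
P = 9.8700 * 0.89583414 * 0.65200862 - 8.9300 * 1.00000000 * 0.33894186 = 2.7382

Answer: Price = 2.7382


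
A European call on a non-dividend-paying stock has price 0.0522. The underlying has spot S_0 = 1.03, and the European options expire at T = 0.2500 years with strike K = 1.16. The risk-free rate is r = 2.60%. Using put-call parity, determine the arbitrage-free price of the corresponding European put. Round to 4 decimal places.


Answer: Put price = 0.1747

Derivation:
Put-call parity: C - P = S_0 * exp(-qT) - K * exp(-rT).
S_0 * exp(-qT) = 1.0300 * 1.00000000 = 1.03000000
K * exp(-rT) = 1.1600 * 0.99352108 = 1.15248445
P = C - S*exp(-qT) + K*exp(-rT)
P = 0.0522 - 1.03000000 + 1.15248445 = 0.1747


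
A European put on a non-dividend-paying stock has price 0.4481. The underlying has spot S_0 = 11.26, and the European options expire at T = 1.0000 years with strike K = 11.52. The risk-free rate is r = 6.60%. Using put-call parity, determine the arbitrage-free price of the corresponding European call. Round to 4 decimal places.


Put-call parity: C - P = S_0 * exp(-qT) - K * exp(-rT).
S_0 * exp(-qT) = 11.2600 * 1.00000000 = 11.26000000
K * exp(-rT) = 11.5200 * 0.93613086 = 10.78422756
C = P + S*exp(-qT) - K*exp(-rT)
C = 0.4481 + 11.26000000 - 10.78422756 = 0.9239

Answer: Call price = 0.9239


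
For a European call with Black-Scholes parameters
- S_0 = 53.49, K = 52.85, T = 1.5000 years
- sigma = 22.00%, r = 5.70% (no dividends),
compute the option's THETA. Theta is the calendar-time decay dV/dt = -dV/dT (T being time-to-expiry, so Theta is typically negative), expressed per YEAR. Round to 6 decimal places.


Answer: Theta = -3.325561

Derivation:
d1 = 0.4967157255; d2 = 0.2272718538
phi(d1) = 0.3526420394; exp(-qT) = 1.0000000000; exp(-rT) = 0.9180531431
Theta = -S*exp(-qT)*phi(d1)*sigma/(2*sqrt(T)) - r*K*exp(-rT)*N(d2) + q*S*exp(-qT)*N(d1)
N(d1) = 0.6903052343; N(d2) = 0.5898938211; sqrt(T) = 1.2247448714
Term 1 = -53.4900 * 1.0000000000 * 0.3526420394 * 0.2200 / (2 * 1.2247448714) = -1.6941573254
Term 2 = -0.0570 * 52.8500 * 0.9180531431 * 0.5898938211 = -1.6314039754
Term 3 = 0 (no dividend yield, q = 0)
Theta = -1.6941573254 + (-1.6314039754) + (0.0000000000) = -3.325561


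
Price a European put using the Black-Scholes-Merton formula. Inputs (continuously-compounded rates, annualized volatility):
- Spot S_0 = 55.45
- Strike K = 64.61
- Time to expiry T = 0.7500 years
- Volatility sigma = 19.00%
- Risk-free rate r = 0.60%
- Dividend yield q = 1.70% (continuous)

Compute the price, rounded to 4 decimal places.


Answer: Price = 10.4167

Derivation:
d1 = (ln(S/K) + (r - q + 0.5*sigma^2) * T) / (sigma * sqrt(T)) = -0.89701990
d2 = d1 - sigma * sqrt(T) = -1.06156473
exp(-rT) = 0.99551011; exp(-qT) = 0.98733094
P = K * exp(-rT) * N(-d2) - S_0 * exp(-qT) * N(-d1)
N(-d1) = 0.81514585; N(-d2) = 0.85578333
P = 64.6100 * 0.99551011 * 0.85578333 - 55.4500 * 0.98733094 * 0.81514585 = 10.4167


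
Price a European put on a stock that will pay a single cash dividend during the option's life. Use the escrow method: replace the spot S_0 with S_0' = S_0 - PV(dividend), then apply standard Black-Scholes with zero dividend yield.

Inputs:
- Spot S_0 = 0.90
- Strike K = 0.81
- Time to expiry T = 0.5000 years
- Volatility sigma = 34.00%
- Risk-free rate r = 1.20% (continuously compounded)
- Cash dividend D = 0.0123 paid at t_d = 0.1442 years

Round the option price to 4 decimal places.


PV(D) = D * exp(-r * t_d) = 0.0123 * 0.99827110 = 0.01227873
S_0' = S_0 - PV(D) = 0.9000 - 0.01227873 = 0.88772127
d1 = (ln(S_0'/K) + (r + sigma^2/2)*T) / (sigma*sqrt(T)) = 0.52626861
d2 = d1 - sigma*sqrt(T) = 0.28585231
exp(-rT) = 0.99401796
N(-d1) = 0.29935079; N(-d2) = 0.38749562
P = K * exp(-rT) * N(-d2) - S_0' * N(-d1) = 0.8100 * 0.99401796 * 0.38749562 - 0.88772127 * 0.29935079 = 0.0463

Answer: Price = 0.0463


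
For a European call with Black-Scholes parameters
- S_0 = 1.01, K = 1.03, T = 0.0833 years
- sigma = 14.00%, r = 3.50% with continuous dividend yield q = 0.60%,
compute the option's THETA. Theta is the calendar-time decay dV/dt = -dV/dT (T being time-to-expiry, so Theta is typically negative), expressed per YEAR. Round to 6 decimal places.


Answer: Theta = -0.099686

Derivation:
d1 = -0.4052926554; d2 = -0.4456990905
phi(d1) = 0.3674861671; exp(-qT) = 0.9995003249; exp(-rT) = 0.9970887459
Theta = -S*exp(-qT)*phi(d1)*sigma/(2*sqrt(T)) - r*K*exp(-rT)*N(d2) + q*S*exp(-qT)*N(d1)
N(d1) = 0.3426312023; N(d2) = 0.3279073108; sqrt(T) = 0.2886173938
Term 1 = -1.0100 * 0.9995003249 * 0.3674861671 * 0.1400 / (2 * 0.2886173938) = -0.0899747915
Term 2 = -0.0350 * 1.0300 * 0.9970887459 * 0.3279073108 = -0.0117866444
Term 3 = 0.0060 * 1.0100 * 0.9995003249 * 0.3426312023 = 0.0020753076
Theta = -0.0899747915 + (-0.0117866444) + (0.0020753076) = -0.099686


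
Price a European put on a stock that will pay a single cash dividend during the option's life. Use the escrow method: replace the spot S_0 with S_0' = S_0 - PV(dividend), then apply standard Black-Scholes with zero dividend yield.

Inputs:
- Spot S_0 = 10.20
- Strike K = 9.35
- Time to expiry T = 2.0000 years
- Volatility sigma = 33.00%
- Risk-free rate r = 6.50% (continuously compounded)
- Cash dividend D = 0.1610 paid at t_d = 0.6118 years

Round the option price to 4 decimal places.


Answer: Price = 0.9181

Derivation:
PV(D) = D * exp(-r * t_d) = 0.1610 * 0.96101333 = 0.15472315
S_0' = S_0 - PV(D) = 10.2000 - 0.15472315 = 10.04527685
d1 = (ln(S_0'/K) + (r + sigma^2/2)*T) / (sigma*sqrt(T)) = 0.66559365
d2 = d1 - sigma*sqrt(T) = 0.19890317
exp(-rT) = 0.87809543
N(-d1) = 0.25283543; N(-d2) = 0.42116924
P = K * exp(-rT) * N(-d2) - S_0' * N(-d1) = 9.3500 * 0.87809543 * 0.42116924 - 10.04527685 * 0.25283543 = 0.9181


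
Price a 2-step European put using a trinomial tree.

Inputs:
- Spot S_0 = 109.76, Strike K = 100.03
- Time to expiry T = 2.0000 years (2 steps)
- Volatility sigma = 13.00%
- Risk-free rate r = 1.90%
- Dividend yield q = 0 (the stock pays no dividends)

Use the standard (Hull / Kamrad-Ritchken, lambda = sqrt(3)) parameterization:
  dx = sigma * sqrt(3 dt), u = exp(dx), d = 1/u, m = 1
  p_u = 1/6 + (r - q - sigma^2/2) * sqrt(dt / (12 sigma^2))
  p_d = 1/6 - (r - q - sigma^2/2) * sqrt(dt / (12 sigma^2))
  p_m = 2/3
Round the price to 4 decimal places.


Answer: Price = V(0,0) = 2.8737

Derivation:
dt = T/N = 1.000000; dx = sigma*sqrt(3*dt) = 0.225167
u = exp(dx) = 1.252531; d = 1/u = 0.798383
p_u = 0.190094, p_m = 0.666667, p_d = 0.143240
Discount per step: exp(-r*dt) = 0.981179
Stock lattice S(k, j) with j the centered position index:
  k=0: S(0,+0) = 109.7600
  k=1: S(1,-1) = 87.6305; S(1,+0) = 109.7600; S(1,+1) = 137.4778
  k=2: S(2,-2) = 69.9627; S(2,-1) = 87.6305; S(2,+0) = 109.7600; S(2,+1) = 137.4778; S(2,+2) = 172.1953
Terminal payoffs V(N, j) = max(K - S_T, 0):
  V(2,-2) = 30.067250; V(2,-1) = 12.399461; V(2,+0) = 0.000000; V(2,+1) = 0.000000; V(2,+2) = 0.000000
Backward induction: V(k, j) = exp(-r*dt) * [p_u * V(k+1, j+1) + p_m * V(k+1, j) + p_d * V(k+1, j-1)]
  V(1,-1) = exp(-r*dt) * [p_u*0.000000 + p_m*12.399461 + p_d*30.067250] = 12.336493
  V(1,+0) = exp(-r*dt) * [p_u*0.000000 + p_m*0.000000 + p_d*12.399461] = 1.742666
  V(1,+1) = exp(-r*dt) * [p_u*0.000000 + p_m*0.000000 + p_d*0.000000] = 0.000000
  V(0,+0) = exp(-r*dt) * [p_u*0.000000 + p_m*1.742666 + p_d*12.336493] = 2.873729


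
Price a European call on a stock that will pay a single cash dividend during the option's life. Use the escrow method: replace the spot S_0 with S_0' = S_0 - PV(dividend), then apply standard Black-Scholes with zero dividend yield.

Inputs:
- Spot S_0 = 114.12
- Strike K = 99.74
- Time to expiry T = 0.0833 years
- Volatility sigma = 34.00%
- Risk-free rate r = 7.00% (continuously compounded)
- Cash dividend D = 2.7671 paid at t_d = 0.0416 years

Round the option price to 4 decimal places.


PV(D) = D * exp(-r * t_d) = 2.7671 * 0.99709224 = 2.75905393
S_0' = S_0 - PV(D) = 114.1200 - 2.75905393 = 111.36094607
d1 = (ln(S_0'/K) + (r + sigma^2/2)*T) / (sigma*sqrt(T)) = 1.23158808
d2 = d1 - sigma*sqrt(T) = 1.13345816
exp(-rT) = 0.99418597
N(d1) = 0.89094850; N(d2) = 0.87148905
C = S_0' * N(d1) - K * exp(-rT) * N(d2) = 111.36094607 * 0.89094850 - 99.7400 * 0.99418597 * 0.87148905 = 12.7999

Answer: Price = 12.7999


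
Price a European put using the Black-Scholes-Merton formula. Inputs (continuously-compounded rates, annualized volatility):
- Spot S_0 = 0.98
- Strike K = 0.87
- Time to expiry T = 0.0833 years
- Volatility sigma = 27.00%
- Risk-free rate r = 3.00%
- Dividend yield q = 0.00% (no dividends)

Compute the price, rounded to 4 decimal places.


d1 = (ln(S/K) + (r - q + 0.5*sigma^2) * T) / (sigma * sqrt(T)) = 1.59886985
d2 = d1 - sigma * sqrt(T) = 1.52094315
exp(-rT) = 0.99750412; exp(-qT) = 1.00000000
P = K * exp(-rT) * N(-d2) - S_0 * exp(-qT) * N(-d1)
N(-d1) = 0.05492476; N(-d2) = 0.06413705
P = 0.8700 * 0.99750412 * 0.06413705 - 0.9800 * 1.00000000 * 0.05492476 = 0.0018

Answer: Price = 0.0018


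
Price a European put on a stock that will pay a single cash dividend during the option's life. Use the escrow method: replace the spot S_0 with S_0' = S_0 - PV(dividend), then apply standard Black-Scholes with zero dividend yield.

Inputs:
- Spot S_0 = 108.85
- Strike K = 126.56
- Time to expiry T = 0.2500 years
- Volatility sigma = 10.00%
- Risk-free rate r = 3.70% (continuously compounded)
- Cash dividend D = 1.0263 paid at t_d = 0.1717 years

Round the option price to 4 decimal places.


Answer: Price = 17.5666

Derivation:
PV(D) = D * exp(-r * t_d) = 1.0263 * 0.99366724 = 1.01980069
S_0' = S_0 - PV(D) = 108.8500 - 1.01980069 = 107.83019931
d1 = (ln(S_0'/K) + (r + sigma^2/2)*T) / (sigma*sqrt(T)) = -2.99317485
d2 = d1 - sigma*sqrt(T) = -3.04317485
exp(-rT) = 0.99079265
N(-d1) = 0.99861954; N(-d2) = 0.99882952
P = K * exp(-rT) * N(-d2) - S_0' * N(-d1) = 126.5600 * 0.99079265 * 0.99882952 - 107.83019931 * 0.99861954 = 17.5666


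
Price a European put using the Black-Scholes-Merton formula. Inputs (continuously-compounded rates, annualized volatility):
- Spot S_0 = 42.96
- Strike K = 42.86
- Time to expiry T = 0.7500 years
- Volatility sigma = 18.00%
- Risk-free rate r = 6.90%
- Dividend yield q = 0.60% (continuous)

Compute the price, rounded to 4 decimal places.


d1 = (ln(S/K) + (r - q + 0.5*sigma^2) * T) / (sigma * sqrt(T)) = 0.39600109
d2 = d1 - sigma * sqrt(T) = 0.24011651
exp(-rT) = 0.94956623; exp(-qT) = 0.99551011
P = K * exp(-rT) * N(-d2) - S_0 * exp(-qT) * N(-d1)
N(-d1) = 0.34605211; N(-d2) = 0.40511997
P = 42.8600 * 0.94956623 * 0.40511997 - 42.9600 * 0.99551011 * 0.34605211 = 1.6881

Answer: Price = 1.6881


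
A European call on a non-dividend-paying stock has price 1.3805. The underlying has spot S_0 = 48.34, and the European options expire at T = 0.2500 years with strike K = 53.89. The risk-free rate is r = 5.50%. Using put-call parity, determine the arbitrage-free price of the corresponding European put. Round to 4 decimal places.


Put-call parity: C - P = S_0 * exp(-qT) - K * exp(-rT).
S_0 * exp(-qT) = 48.3400 * 1.00000000 = 48.34000000
K * exp(-rT) = 53.8900 * 0.98634410 = 53.15408352
P = C - S*exp(-qT) + K*exp(-rT)
P = 1.3805 - 48.34000000 + 53.15408352 = 6.1946

Answer: Put price = 6.1946


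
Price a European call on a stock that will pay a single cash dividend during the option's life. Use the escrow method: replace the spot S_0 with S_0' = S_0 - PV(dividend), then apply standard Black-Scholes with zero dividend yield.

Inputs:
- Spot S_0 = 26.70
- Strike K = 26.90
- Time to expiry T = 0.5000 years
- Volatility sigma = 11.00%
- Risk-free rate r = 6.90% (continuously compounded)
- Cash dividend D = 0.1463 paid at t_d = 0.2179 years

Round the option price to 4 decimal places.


Answer: Price = 1.1304

Derivation:
PV(D) = D * exp(-r * t_d) = 0.1463 * 0.98507736 = 0.14411682
S_0' = S_0 - PV(D) = 26.7000 - 0.14411682 = 26.55588318
d1 = (ln(S_0'/K) + (r + sigma^2/2)*T) / (sigma*sqrt(T)) = 0.31691273
d2 = d1 - sigma*sqrt(T) = 0.23913098
exp(-rT) = 0.96608834
N(d1) = 0.62434509; N(d2) = 0.59449799
C = S_0' * N(d1) - K * exp(-rT) * N(d2) = 26.55588318 * 0.62434509 - 26.9000 * 0.96608834 * 0.59449799 = 1.1304


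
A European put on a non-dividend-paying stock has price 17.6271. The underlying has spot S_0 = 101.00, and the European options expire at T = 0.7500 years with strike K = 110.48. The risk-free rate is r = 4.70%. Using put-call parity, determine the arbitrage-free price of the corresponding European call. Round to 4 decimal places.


Answer: Call price = 11.9737

Derivation:
Put-call parity: C - P = S_0 * exp(-qT) - K * exp(-rT).
S_0 * exp(-qT) = 101.0000 * 1.00000000 = 101.00000000
K * exp(-rT) = 110.4800 * 0.96536405 = 106.65341970
C = P + S*exp(-qT) - K*exp(-rT)
C = 17.6271 + 101.00000000 - 106.65341970 = 11.9737


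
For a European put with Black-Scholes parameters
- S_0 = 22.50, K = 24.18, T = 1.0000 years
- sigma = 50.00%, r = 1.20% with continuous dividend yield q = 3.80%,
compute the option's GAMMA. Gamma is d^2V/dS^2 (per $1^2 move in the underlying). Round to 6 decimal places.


Answer: Gamma = 0.034090

Derivation:
d1 = 0.0539789280; d2 = -0.4460210720
phi(d1) = 0.3983614996; exp(-qT) = 0.9627129409; exp(-rT) = 0.9880717129
Gamma = exp(-qT) * phi(d1) / (S * sigma * sqrt(T)) = 0.9627129409 * 0.3983614996 / (22.5000 * 0.5000 * 1.0000000000) = 0.034090


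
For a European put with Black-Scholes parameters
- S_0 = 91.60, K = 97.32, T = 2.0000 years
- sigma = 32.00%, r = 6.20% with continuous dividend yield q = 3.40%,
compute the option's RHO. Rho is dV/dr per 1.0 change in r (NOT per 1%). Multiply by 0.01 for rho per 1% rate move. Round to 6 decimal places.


Answer: Rho = -102.035147

Derivation:
d1 = 0.2161686280; d2 = -0.2363797119
phi(d1) = 0.3897292658; exp(-qT) = 0.9342604736; exp(-rT) = 0.8833798409
N(-d2) = 0.5934309811
Rho = -K*T*exp(-rT)*N(-d2) = -97.3200 * 2.0000 * 0.8833798409 * 0.5934309811 = -102.035147


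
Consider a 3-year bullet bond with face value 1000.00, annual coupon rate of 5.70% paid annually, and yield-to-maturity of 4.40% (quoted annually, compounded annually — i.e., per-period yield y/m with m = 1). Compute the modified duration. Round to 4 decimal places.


Answer: Modified duration = 2.7242

Derivation:
Coupon per period c = face * coupon_rate / m = 57.000000
Periods per year m = 1; per-period yield y/m = 0.044000
Number of cashflows N = 3
Cashflows (t years, CF_t, discount factor 1/(1+y/m)^(m*t), PV):
  t = 1.0000: CF_t = 57.000000, DF = 0.957854, PV = 54.597701
  t = 2.0000: CF_t = 57.000000, DF = 0.917485, PV = 52.296649
  t = 3.0000: CF_t = 1057.000000, DF = 0.878817, PV = 928.909686
Price P = sum_t PV_t = 1035.804036
First compute Macaulay numerator sum_t t * PV_t:
  t * PV_t at t = 1.0000: 54.597701
  t * PV_t at t = 2.0000: 104.593297
  t * PV_t at t = 3.0000: 2786.729057
Macaulay duration D = 2945.920056 / 1035.804036 = 2.844090
Modified duration = D / (1 + y/m) = 2.844090 / (1 + 0.044000) = 2.724224


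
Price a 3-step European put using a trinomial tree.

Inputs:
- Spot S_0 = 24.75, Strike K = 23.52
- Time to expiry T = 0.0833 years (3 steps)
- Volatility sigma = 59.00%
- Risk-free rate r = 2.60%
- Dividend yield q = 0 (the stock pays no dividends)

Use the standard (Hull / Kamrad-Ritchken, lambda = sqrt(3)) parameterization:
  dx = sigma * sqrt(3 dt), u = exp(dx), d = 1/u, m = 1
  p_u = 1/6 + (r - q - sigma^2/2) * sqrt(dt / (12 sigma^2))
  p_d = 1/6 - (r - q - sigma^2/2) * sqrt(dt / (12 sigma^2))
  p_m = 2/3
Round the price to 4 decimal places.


Answer: Price = V(0,0) = 1.0946

Derivation:
dt = T/N = 0.027767; dx = sigma*sqrt(3*dt) = 0.170284
u = exp(dx) = 1.185642; d = 1/u = 0.843425
p_u = 0.154596, p_m = 0.666667, p_d = 0.178737
Discount per step: exp(-r*dt) = 0.999278
Stock lattice S(k, j) with j the centered position index:
  k=0: S(0,+0) = 24.7500
  k=1: S(1,-1) = 20.8748; S(1,+0) = 24.7500; S(1,+1) = 29.3446
  k=2: S(2,-2) = 17.6063; S(2,-1) = 20.8748; S(2,+0) = 24.7500; S(2,+1) = 29.3446; S(2,+2) = 34.7922
  k=3: S(3,-3) = 14.8496; S(3,-2) = 17.6063; S(3,-1) = 20.8748; S(3,+0) = 24.7500; S(3,+1) = 29.3446; S(3,+2) = 34.7922; S(3,+3) = 41.2511
Terminal payoffs V(N, j) = max(K - S_T, 0):
  V(3,-3) = 8.670403; V(3,-2) = 5.913697; V(3,-1) = 2.645231; V(3,+0) = 0.000000; V(3,+1) = 0.000000; V(3,+2) = 0.000000; V(3,+3) = 0.000000
Backward induction: V(k, j) = exp(-r*dt) * [p_u * V(k+1, j+1) + p_m * V(k+1, j) + p_d * V(k+1, j-1)]
  V(2,-2) = exp(-r*dt) * [p_u*2.645231 + p_m*5.913697 + p_d*8.670403] = 5.896872
  V(2,-1) = exp(-r*dt) * [p_u*0.000000 + p_m*2.645231 + p_d*5.913697] = 2.818449
  V(2,+0) = exp(-r*dt) * [p_u*0.000000 + p_m*0.000000 + p_d*2.645231] = 0.472460
  V(2,+1) = exp(-r*dt) * [p_u*0.000000 + p_m*0.000000 + p_d*0.000000] = 0.000000
  V(2,+2) = exp(-r*dt) * [p_u*0.000000 + p_m*0.000000 + p_d*0.000000] = 0.000000
  V(1,-1) = exp(-r*dt) * [p_u*0.472460 + p_m*2.818449 + p_d*5.896872] = 3.003828
  V(1,+0) = exp(-r*dt) * [p_u*0.000000 + p_m*0.472460 + p_d*2.818449] = 0.818144
  V(1,+1) = exp(-r*dt) * [p_u*0.000000 + p_m*0.000000 + p_d*0.472460] = 0.084385
  V(0,+0) = exp(-r*dt) * [p_u*0.084385 + p_m*0.818144 + p_d*3.003828] = 1.094581


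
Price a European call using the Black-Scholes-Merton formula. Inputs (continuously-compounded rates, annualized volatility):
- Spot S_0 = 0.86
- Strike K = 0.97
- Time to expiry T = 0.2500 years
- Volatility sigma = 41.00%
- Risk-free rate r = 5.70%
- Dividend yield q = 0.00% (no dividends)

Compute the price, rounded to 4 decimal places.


Answer: Price = 0.0357

Derivation:
d1 = (ln(S/K) + (r - q + 0.5*sigma^2) * T) / (sigma * sqrt(T)) = -0.41512772
d2 = d1 - sigma * sqrt(T) = -0.62012772
exp(-rT) = 0.98585105; exp(-qT) = 1.00000000
C = S_0 * exp(-qT) * N(d1) - K * exp(-rT) * N(d2)
N(d1) = 0.33902420; N(d2) = 0.26758685
C = 0.8600 * 1.00000000 * 0.33902420 - 0.9700 * 0.98585105 * 0.26758685 = 0.0357


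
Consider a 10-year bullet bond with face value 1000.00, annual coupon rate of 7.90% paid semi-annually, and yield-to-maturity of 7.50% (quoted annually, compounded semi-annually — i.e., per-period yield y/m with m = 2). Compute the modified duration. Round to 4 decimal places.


Answer: Modified duration = 6.8812

Derivation:
Coupon per period c = face * coupon_rate / m = 39.500000
Periods per year m = 2; per-period yield y/m = 0.037500
Number of cashflows N = 20
Cashflows (t years, CF_t, discount factor 1/(1+y/m)^(m*t), PV):
  t = 0.5000: CF_t = 39.500000, DF = 0.963855, PV = 38.072289
  t = 1.0000: CF_t = 39.500000, DF = 0.929017, PV = 36.696182
  t = 1.5000: CF_t = 39.500000, DF = 0.895438, PV = 35.369814
  t = 2.0000: CF_t = 39.500000, DF = 0.863073, PV = 34.091387
  t = 2.5000: CF_t = 39.500000, DF = 0.831878, PV = 32.859168
  t = 3.0000: CF_t = 39.500000, DF = 0.801810, PV = 31.671488
  t = 3.5000: CF_t = 39.500000, DF = 0.772829, PV = 30.526735
  t = 4.0000: CF_t = 39.500000, DF = 0.744895, PV = 29.423359
  t = 4.5000: CF_t = 39.500000, DF = 0.717971, PV = 28.359864
  t = 5.0000: CF_t = 39.500000, DF = 0.692020, PV = 27.334809
  t = 5.5000: CF_t = 39.500000, DF = 0.667008, PV = 26.346804
  t = 6.0000: CF_t = 39.500000, DF = 0.642899, PV = 25.394510
  t = 6.5000: CF_t = 39.500000, DF = 0.619662, PV = 24.476636
  t = 7.0000: CF_t = 39.500000, DF = 0.597264, PV = 23.591938
  t = 7.5000: CF_t = 39.500000, DF = 0.575676, PV = 22.739217
  t = 8.0000: CF_t = 39.500000, DF = 0.554869, PV = 21.917318
  t = 8.5000: CF_t = 39.500000, DF = 0.534813, PV = 21.125126
  t = 9.0000: CF_t = 39.500000, DF = 0.515483, PV = 20.361567
  t = 9.5000: CF_t = 39.500000, DF = 0.496851, PV = 19.625607
  t = 10.0000: CF_t = 1039.500000, DF = 0.478892, PV = 497.808590
Price P = sum_t PV_t = 1027.792408
First compute Macaulay numerator sum_t t * PV_t:
  t * PV_t at t = 0.5000: 19.036145
  t * PV_t at t = 1.0000: 36.696182
  t * PV_t at t = 1.5000: 53.054721
  t * PV_t at t = 2.0000: 68.182775
  t * PV_t at t = 2.5000: 82.147921
  t * PV_t at t = 3.0000: 95.014463
  t * PV_t at t = 3.5000: 106.843573
  t * PV_t at t = 4.0000: 117.693436
  t * PV_t at t = 4.5000: 127.619389
  t * PV_t at t = 5.0000: 136.674044
  t * PV_t at t = 5.5000: 144.907421
  t * PV_t at t = 6.0000: 152.367058
  t * PV_t at t = 6.5000: 159.098133
  t * PV_t at t = 7.0000: 165.143567
  t * PV_t at t = 7.5000: 170.544131
  t * PV_t at t = 8.0000: 175.338544
  t * PV_t at t = 8.5000: 179.563569
  t * PV_t at t = 9.0000: 183.254103
  t * PV_t at t = 9.5000: 186.443265
  t * PV_t at t = 10.0000: 4978.085896
Macaulay duration D = 7337.708336 / 1027.792408 = 7.139290
Modified duration = D / (1 + y/m) = 7.139290 / (1 + 0.037500) = 6.881244


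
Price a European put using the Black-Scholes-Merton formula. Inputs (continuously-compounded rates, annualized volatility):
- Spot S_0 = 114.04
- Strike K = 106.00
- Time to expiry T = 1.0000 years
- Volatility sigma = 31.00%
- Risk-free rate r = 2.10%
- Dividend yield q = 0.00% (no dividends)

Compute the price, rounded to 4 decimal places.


d1 = (ln(S/K) + (r - q + 0.5*sigma^2) * T) / (sigma * sqrt(T)) = 0.45858119
d2 = d1 - sigma * sqrt(T) = 0.14858119
exp(-rT) = 0.97921896; exp(-qT) = 1.00000000
P = K * exp(-rT) * N(-d2) - S_0 * exp(-qT) * N(-d1)
N(-d1) = 0.32326747; N(-d2) = 0.44094206
P = 106.0000 * 0.97921896 * 0.44094206 - 114.0400 * 1.00000000 * 0.32326747 = 8.9031

Answer: Price = 8.9031


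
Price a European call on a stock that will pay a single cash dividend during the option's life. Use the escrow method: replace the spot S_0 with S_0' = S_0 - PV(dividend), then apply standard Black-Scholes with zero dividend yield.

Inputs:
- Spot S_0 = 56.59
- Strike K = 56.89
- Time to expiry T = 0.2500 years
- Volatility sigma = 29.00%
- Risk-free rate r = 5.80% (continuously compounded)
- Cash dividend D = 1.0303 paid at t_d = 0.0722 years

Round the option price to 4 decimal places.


Answer: Price = 2.9788

Derivation:
PV(D) = D * exp(-r * t_d) = 1.0303 * 0.99582116 = 1.02599454
S_0' = S_0 - PV(D) = 56.5900 - 1.02599454 = 55.56400546
d1 = (ln(S_0'/K) + (r + sigma^2/2)*T) / (sigma*sqrt(T)) = 0.00985192
d2 = d1 - sigma*sqrt(T) = -0.13514808
exp(-rT) = 0.98560462
N(d1) = 0.50393029; N(d2) = 0.44624740
C = S_0' * N(d1) - K * exp(-rT) * N(d2) = 55.56400546 * 0.50393029 - 56.8900 * 0.98560462 * 0.44624740 = 2.9788


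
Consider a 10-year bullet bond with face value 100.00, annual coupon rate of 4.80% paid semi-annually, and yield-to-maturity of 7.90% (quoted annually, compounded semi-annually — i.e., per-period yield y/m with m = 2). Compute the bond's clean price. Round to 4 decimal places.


Coupon per period c = face * coupon_rate / m = 2.400000
Periods per year m = 2; per-period yield y/m = 0.039500
Number of cashflows N = 20
Cashflows (t years, CF_t, discount factor 1/(1+y/m)^(m*t), PV):
  t = 0.5000: CF_t = 2.400000, DF = 0.962001, PV = 2.308802
  t = 1.0000: CF_t = 2.400000, DF = 0.925446, PV = 2.221070
  t = 1.5000: CF_t = 2.400000, DF = 0.890280, PV = 2.136672
  t = 2.0000: CF_t = 2.400000, DF = 0.856450, PV = 2.055480
  t = 2.5000: CF_t = 2.400000, DF = 0.823906, PV = 1.977374
  t = 3.0000: CF_t = 2.400000, DF = 0.792598, PV = 1.902235
  t = 3.5000: CF_t = 2.400000, DF = 0.762480, PV = 1.829952
  t = 4.0000: CF_t = 2.400000, DF = 0.733507, PV = 1.760416
  t = 4.5000: CF_t = 2.400000, DF = 0.705634, PV = 1.693522
  t = 5.0000: CF_t = 2.400000, DF = 0.678821, PV = 1.629170
  t = 5.5000: CF_t = 2.400000, DF = 0.653026, PV = 1.567263
  t = 6.0000: CF_t = 2.400000, DF = 0.628212, PV = 1.507708
  t = 6.5000: CF_t = 2.400000, DF = 0.604340, PV = 1.450417
  t = 7.0000: CF_t = 2.400000, DF = 0.581376, PV = 1.395302
  t = 7.5000: CF_t = 2.400000, DF = 0.559284, PV = 1.342282
  t = 8.0000: CF_t = 2.400000, DF = 0.538032, PV = 1.291277
  t = 8.5000: CF_t = 2.400000, DF = 0.517587, PV = 1.242210
  t = 9.0000: CF_t = 2.400000, DF = 0.497919, PV = 1.195007
  t = 9.5000: CF_t = 2.400000, DF = 0.478999, PV = 1.149598
  t = 10.0000: CF_t = 102.400000, DF = 0.460798, PV = 47.185665
Price P = sum_t PV_t = 78.841421

Answer: Price = 78.8414


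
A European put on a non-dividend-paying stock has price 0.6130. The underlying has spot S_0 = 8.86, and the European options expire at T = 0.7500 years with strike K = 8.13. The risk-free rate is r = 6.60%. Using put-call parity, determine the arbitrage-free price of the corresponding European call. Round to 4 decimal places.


Put-call parity: C - P = S_0 * exp(-qT) - K * exp(-rT).
S_0 * exp(-qT) = 8.8600 * 1.00000000 = 8.86000000
K * exp(-rT) = 8.1300 * 0.95170516 = 7.73736294
C = P + S*exp(-qT) - K*exp(-rT)
C = 0.6130 + 8.86000000 - 7.73736294 = 1.7356

Answer: Call price = 1.7356


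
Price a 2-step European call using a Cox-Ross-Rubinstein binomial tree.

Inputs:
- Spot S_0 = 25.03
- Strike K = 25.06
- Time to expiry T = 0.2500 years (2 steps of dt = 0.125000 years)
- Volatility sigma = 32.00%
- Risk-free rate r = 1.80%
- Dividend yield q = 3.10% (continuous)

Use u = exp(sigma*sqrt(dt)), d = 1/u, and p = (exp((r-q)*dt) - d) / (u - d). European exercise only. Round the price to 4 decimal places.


dt = T/N = 0.125000
u = exp(sigma*sqrt(dt)) = 1.119785; d = 1/u = 0.893028
p = (exp((r-q)*dt) - d) / (u - d) = 0.464585
Discount per step: exp(-r*dt) = 0.997753
Stock lattice S(k, i) with i counting down-moves:
  k=0: S(0,0) = 25.0300
  k=1: S(1,0) = 28.0282; S(1,1) = 22.3525
  k=2: S(2,0) = 31.3856; S(2,1) = 25.0300; S(2,2) = 19.9614
Terminal payoffs V(N, i) = max(S_T - K, 0):
  V(2,0) = 6.325603; V(2,1) = 0.000000; V(2,2) = 0.000000
Backward induction: V(k, i) = exp(-r*dt) * [p * V(k+1, i) + (1-p) * V(k+1, i+1)].
  V(1,0) = exp(-r*dt) * [p*6.325603 + (1-p)*0.000000] = 2.932178
  V(1,1) = exp(-r*dt) * [p*0.000000 + (1-p)*0.000000] = 0.000000
  V(0,0) = exp(-r*dt) * [p*2.932178 + (1-p)*0.000000] = 1.359186

Answer: Price = V(0,0) = 1.3592


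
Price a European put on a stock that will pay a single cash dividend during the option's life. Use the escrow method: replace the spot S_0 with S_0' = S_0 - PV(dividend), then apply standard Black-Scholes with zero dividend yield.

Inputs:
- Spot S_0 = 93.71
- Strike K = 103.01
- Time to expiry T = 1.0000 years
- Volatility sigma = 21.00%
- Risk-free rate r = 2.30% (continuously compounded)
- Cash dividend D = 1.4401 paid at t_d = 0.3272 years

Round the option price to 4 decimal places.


Answer: Price = 12.9406

Derivation:
PV(D) = D * exp(-r * t_d) = 1.4401 * 0.99250265 = 1.42930306
S_0' = S_0 - PV(D) = 93.7100 - 1.42930306 = 92.28069694
d1 = (ln(S_0'/K) + (r + sigma^2/2)*T) / (sigma*sqrt(T)) = -0.30924326
d2 = d1 - sigma*sqrt(T) = -0.51924326
exp(-rT) = 0.97726248
N(-d1) = 0.62143176; N(-d2) = 0.69820444
P = K * exp(-rT) * N(-d2) - S_0' * N(-d1) = 103.0100 * 0.97726248 * 0.69820444 - 92.28069694 * 0.62143176 = 12.9406


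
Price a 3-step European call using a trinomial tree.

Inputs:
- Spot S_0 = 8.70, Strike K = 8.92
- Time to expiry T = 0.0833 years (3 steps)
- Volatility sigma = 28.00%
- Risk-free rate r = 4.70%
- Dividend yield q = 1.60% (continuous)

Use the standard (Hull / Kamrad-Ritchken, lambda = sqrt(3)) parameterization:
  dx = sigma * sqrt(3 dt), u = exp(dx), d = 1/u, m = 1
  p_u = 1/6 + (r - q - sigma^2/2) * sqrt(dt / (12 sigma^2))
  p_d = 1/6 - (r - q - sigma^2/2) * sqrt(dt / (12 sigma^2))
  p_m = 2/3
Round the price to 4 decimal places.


Answer: Price = V(0,0) = 0.2003

Derivation:
dt = T/N = 0.027767; dx = sigma*sqrt(3*dt) = 0.080813
u = exp(dx) = 1.084168; d = 1/u = 0.922366
p_u = 0.165258, p_m = 0.666667, p_d = 0.168075
Discount per step: exp(-r*dt) = 0.998696
Stock lattice S(k, j) with j the centered position index:
  k=0: S(0,+0) = 8.7000
  k=1: S(1,-1) = 8.0246; S(1,+0) = 8.7000; S(1,+1) = 9.4323
  k=2: S(2,-2) = 7.4016; S(2,-1) = 8.0246; S(2,+0) = 8.7000; S(2,+1) = 9.4323; S(2,+2) = 10.2262
  k=3: S(3,-3) = 6.8270; S(3,-2) = 7.4016; S(3,-1) = 8.0246; S(3,+0) = 8.7000; S(3,+1) = 9.4323; S(3,+2) = 10.2262; S(3,+3) = 11.0869
Terminal payoffs V(N, j) = max(S_T - K, 0):
  V(3,-3) = 0.000000; V(3,-2) = 0.000000; V(3,-1) = 0.000000; V(3,+0) = 0.000000; V(3,+1) = 0.512262; V(3,+2) = 1.306156; V(3,+3) = 2.166871
Backward induction: V(k, j) = exp(-r*dt) * [p_u * V(k+1, j+1) + p_m * V(k+1, j) + p_d * V(k+1, j-1)]
  V(2,-2) = exp(-r*dt) * [p_u*0.000000 + p_m*0.000000 + p_d*0.000000] = 0.000000
  V(2,-1) = exp(-r*dt) * [p_u*0.000000 + p_m*0.000000 + p_d*0.000000] = 0.000000
  V(2,+0) = exp(-r*dt) * [p_u*0.512262 + p_m*0.000000 + p_d*0.000000] = 0.084545
  V(2,+1) = exp(-r*dt) * [p_u*1.306156 + p_m*0.512262 + p_d*0.000000] = 0.556633
  V(2,+2) = exp(-r*dt) * [p_u*2.166871 + p_m*1.306156 + p_d*0.512262] = 1.313247
  V(1,-1) = exp(-r*dt) * [p_u*0.084545 + p_m*0.000000 + p_d*0.000000] = 0.013953
  V(1,+0) = exp(-r*dt) * [p_u*0.556633 + p_m*0.084545 + p_d*0.000000] = 0.148158
  V(1,+1) = exp(-r*dt) * [p_u*1.313247 + p_m*0.556633 + p_d*0.084545] = 0.601538
  V(0,+0) = exp(-r*dt) * [p_u*0.601538 + p_m*0.148158 + p_d*0.013953] = 0.200265


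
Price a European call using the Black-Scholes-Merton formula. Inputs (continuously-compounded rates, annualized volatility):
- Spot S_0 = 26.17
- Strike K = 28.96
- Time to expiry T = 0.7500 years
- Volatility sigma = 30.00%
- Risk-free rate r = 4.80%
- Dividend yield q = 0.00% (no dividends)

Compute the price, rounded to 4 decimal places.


Answer: Price = 2.0005

Derivation:
d1 = (ln(S/K) + (r - q + 0.5*sigma^2) * T) / (sigma * sqrt(T)) = -0.12144313
d2 = d1 - sigma * sqrt(T) = -0.38125075
exp(-rT) = 0.96464029; exp(-qT) = 1.00000000
C = S_0 * exp(-qT) * N(d1) - K * exp(-rT) * N(d2)
N(d1) = 0.45167003; N(d2) = 0.35150860
C = 26.1700 * 1.00000000 * 0.45167003 - 28.9600 * 0.96464029 * 0.35150860 = 2.0005
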